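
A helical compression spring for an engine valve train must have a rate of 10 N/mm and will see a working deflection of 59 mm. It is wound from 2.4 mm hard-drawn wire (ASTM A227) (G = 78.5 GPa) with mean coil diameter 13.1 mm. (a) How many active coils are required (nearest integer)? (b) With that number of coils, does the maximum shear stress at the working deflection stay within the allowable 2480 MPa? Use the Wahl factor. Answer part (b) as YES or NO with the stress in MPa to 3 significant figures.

N_a = Gd⁴/(8D³k) = (78.5×10³)(2.4⁴)/(8·13.1³·10) = 14.48 → N_a = 14
Actual rate k = Gd⁴/(8D³·14) = 10.344 N/mm
Working load F = kδ = 10.344·59 = 610.29 N
C = 13.1/2.4 = 5.4583; K_W = (4C−1)/(4C−4)+0.615/C = 1.2809
τ_max = K_W·8FD/(πd³) = 1.2809·1472.7 = 1886.4 MPa
τ_max ≤ 2480 MPa → acceptable

(a) 14 coils; (b) YES, τ_max = 1890 MPa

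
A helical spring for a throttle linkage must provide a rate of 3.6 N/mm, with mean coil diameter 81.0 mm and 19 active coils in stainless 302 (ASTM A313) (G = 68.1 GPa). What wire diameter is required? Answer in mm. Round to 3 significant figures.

d = (8D³N_a·k / G)^(1/4) = (8·81.0³·19·3.6 / (68.1×10³))^0.25
  = (4270.3)^0.25 = 8.0838 mm

8.08 mm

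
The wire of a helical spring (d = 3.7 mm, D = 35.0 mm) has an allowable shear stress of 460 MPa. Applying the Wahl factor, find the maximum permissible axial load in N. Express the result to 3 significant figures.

C = D/d = 35.0/3.7 = 9.4595
K_W = (4C−1)/(4C−4) + 0.615/C = 36.838/33.838 + 0.0650 = 1.1537
τ_max = K·8FD/(πd³) → F_max = τ_allow·πd³/(8DK)
F_max = 460·π·3.7³/(8·35.0·1.1537) = 73200/323.03 = 226.61 N

227 N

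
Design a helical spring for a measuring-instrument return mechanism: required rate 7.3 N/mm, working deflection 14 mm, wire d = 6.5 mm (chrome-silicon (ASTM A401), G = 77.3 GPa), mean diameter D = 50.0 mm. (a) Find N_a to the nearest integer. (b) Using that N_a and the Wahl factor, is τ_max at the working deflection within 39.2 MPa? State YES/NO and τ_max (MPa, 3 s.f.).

N_a = Gd⁴/(8D³k) = (77.3×10³)(6.5⁴)/(8·50.0³·7.3) = 18.9 → N_a = 19
Actual rate k = Gd⁴/(8D³·19) = 7.2624 N/mm
Working load F = kδ = 7.2624·14 = 101.67 N
C = 50.0/6.5 = 7.6923; K_W = (4C−1)/(4C−4)+0.615/C = 1.1920
τ_max = K_W·8FD/(πd³) = 1.1920·47.139 = 56.19 MPa
τ_max > 39.2 MPa → exceeds allowable

(a) 19 coils; (b) NO, τ_max = 56.2 MPa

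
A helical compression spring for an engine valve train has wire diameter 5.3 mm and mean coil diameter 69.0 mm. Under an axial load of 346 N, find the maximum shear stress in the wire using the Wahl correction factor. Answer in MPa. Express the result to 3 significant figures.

Spring index C = D/d = 69.0/5.3 = 13.0189
K_W = (4C−1)/(4C−4) + 0.615/C = 51.075/48.075 + 0.0472 = 1.1096
τ₀ = 8FD/(πd³) = 8·346·69.0/(π·5.3³) = 190992/467.71 = 408.35 MPa
τ_max = K·τ₀ = 1.1096 × 408.35 = 453.13 MPa

453 MPa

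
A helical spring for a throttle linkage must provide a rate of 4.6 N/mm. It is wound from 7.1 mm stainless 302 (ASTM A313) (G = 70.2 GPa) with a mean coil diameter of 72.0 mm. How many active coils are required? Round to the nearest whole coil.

13

N_a = Gd⁴/(8D³k) = (70.2×10³ × 7.1⁴)/(8 × 72.0³ × 4.6)
    = 1.7839e+08 / 1.37355e+07 = 12.99 → 13 coils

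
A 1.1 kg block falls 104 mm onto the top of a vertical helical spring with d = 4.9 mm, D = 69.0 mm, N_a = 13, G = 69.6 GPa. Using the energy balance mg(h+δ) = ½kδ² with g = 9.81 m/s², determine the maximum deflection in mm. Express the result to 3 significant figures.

53.9 mm

k = Gd⁴/(8D³N_a) = (69.6×10³)(4.9⁴)/(8·69.0³·13) = 1.1744 N/mm
W = mg = 1.1 × 9.81 = 10.791 N
½kδ² − Wδ − Wh = 0 → δ = (W + √(W² + 2kWh))/k
δ = (10.791 + √(116.45 + 2635.95))/1.1744 = (10.791 + 52.463)/1.1744 = 53.861 mm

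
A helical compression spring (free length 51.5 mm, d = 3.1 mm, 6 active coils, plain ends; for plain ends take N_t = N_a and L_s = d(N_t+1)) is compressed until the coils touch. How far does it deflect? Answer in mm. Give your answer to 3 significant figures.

29.8 mm

N_t = 6; L_s = 3.1·7 = 21.7 mm
δ_solid = L₀ − L_s = 51.5 − 21.7 = 29.8 mm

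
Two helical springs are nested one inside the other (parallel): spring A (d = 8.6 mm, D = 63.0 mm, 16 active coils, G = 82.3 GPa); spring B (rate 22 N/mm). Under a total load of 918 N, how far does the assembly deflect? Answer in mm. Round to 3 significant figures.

k_A = Gd⁴/(8D³N_a) = (82.3×10³)(8.6⁴)/(8·63.0³·16) = 14.066 N/mm
Parallel: k_eq = 14.066 + 22 = 36.066 N/mm
δ = F/k_eq = 918/36.066 = 25.454 mm

25.5 mm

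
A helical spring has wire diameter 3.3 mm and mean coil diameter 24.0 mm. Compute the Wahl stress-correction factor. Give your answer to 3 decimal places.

1.204

C = D/d = 24.0/3.3 = 7.2727
K_W = (4C−1)/(4C−4) + 0.615/C = 28.091/25.091 + 0.0846 = 1.2041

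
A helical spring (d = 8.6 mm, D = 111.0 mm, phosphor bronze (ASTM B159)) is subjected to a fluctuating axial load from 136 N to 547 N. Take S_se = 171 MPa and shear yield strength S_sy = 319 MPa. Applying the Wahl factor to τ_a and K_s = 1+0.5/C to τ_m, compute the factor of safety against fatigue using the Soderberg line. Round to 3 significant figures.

0.920

C = D/d = 111.0/8.6 = 12.9070; K_W = (4C−1)/(4C−4)+0.615/C = 1.1106; K_s = 1+0.5/C = 1.0387
F_a = (F_max−F_min)/2 = 205.5 N; F_m = (F_max+F_min)/2 = 341.5 N
τ_a = K_W·8F_aD/(πd³) = 1.1106 × 91.323 = 101.43 MPa
τ_m = K_s·8F_mD/(πd³) = 1.0387 × 151.76 = 157.64 MPa
Soderberg: 1/n_f = τ_a/S_se + τ_m/S_sy = 101.43/171 + 157.64/319 = 0.59314 + 0.49417 = 1.0873
n_f = 1/1.0873 = 0.9197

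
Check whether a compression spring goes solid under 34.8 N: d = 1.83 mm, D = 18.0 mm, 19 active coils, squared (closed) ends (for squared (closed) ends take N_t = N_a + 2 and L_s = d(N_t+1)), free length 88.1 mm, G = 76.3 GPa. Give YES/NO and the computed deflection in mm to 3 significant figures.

NO, δ = 36.1 mm

k = Gd⁴/(8D³N_a) = (76.3×10³)(1.83⁴)/(8·18.0³·19) = 0.96531 N/mm
N_t = 21; L_s = 1.83·22 = 40.26 mm; δ_solid = L₀ − L_s = 88.1 − 40.26 = 47.84 mm
δ = F/k = 34.8/0.96531 = 36.051 mm
δ < δ_solid → spring does not go solid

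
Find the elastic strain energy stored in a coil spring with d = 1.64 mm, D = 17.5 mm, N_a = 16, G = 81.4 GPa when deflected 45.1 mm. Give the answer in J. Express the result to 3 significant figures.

0.873 J

k = Gd⁴/(8D³N_a) = (81.4×10³)(1.64⁴)/(8·17.5³·16) = 0.85837 N/mm
U = ½kδ² = 0.5 × 0.85837 × 45.1² = 872.97 N·mm = 0.87297 J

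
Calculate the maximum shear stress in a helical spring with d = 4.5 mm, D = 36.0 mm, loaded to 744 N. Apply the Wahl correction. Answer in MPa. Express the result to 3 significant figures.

886 MPa

Spring index C = D/d = 36.0/4.5 = 8.0000
K_W = (4C−1)/(4C−4) + 0.615/C = 31.000/28.000 + 0.0769 = 1.1840
τ₀ = 8FD/(πd³) = 8·744·36.0/(π·4.5³) = 214272/286.28 = 748.48 MPa
τ_max = K·τ₀ = 1.1840 × 748.48 = 886.21 MPa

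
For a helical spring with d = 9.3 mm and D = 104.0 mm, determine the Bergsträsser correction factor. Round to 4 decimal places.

C = D/d = 104.0/9.3 = 11.1828
K_B = (4C+2)/(4C−3) = 46.731/41.731 = 1.1198

1.1198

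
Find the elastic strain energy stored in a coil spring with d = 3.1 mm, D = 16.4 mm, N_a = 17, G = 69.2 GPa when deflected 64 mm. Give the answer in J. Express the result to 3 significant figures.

k = Gd⁴/(8D³N_a) = (69.2×10³)(3.1⁴)/(8·16.4³·17) = 10.653 N/mm
U = ½kδ² = 0.5 × 10.653 × 64² = 21818 N·mm = 21.818 J

21.8 J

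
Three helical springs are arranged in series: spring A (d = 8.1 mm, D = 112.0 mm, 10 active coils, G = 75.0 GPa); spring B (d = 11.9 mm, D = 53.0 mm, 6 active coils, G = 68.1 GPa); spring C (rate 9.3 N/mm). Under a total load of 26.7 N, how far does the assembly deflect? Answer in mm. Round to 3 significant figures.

k_A = Gd⁴/(8D³N_a) = (75.0×10³)(8.1⁴)/(8·112.0³·10) = 2.8725 N/mm
k_B = Gd⁴/(8D³N_a) = (68.1×10³)(11.9⁴)/(8·53.0³·6) = 191.1 N/mm
Series: 1/k_eq = 1/2.8725 + 1/191.1 + 1/9.3 = 0.46089; k_eq = 2.1697 N/mm
δ = F/k_eq = 26.7/2.1697 = 12.306 mm

12.3 mm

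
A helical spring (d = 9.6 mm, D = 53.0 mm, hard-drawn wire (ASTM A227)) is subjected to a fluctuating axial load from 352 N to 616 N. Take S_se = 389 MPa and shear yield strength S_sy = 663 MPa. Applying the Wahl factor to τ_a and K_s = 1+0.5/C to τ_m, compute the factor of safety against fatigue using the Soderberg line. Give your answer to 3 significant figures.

C = D/d = 53.0/9.6 = 5.5208; K_W = (4C−1)/(4C−4)+0.615/C = 1.2773; K_s = 1+0.5/C = 1.0906
F_a = (F_max−F_min)/2 = 132 N; F_m = (F_max+F_min)/2 = 484 N
τ_a = K_W·8F_aD/(πd³) = 1.2773 × 20.136 = 25.72 MPa
τ_m = K_s·8F_mD/(πd³) = 1.0906 × 73.833 = 80.519 MPa
Soderberg: 1/n_f = τ_a/S_se + τ_m/S_sy = 25.72/389 + 80.519/663 = 0.06612 + 0.12145 = 0.18756
n_f = 1/0.18756 = 5.331

5.33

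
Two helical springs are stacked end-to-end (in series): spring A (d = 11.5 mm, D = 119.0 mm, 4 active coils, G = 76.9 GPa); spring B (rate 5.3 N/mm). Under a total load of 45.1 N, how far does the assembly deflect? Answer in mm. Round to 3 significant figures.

10.3 mm

k_A = Gd⁴/(8D³N_a) = (76.9×10³)(11.5⁴)/(8·119.0³·4) = 24.942 N/mm
Series: 1/k_eq = 1/24.942 + 1/5.3 = 0.22877; k_eq = 4.3712 N/mm
δ = F/k_eq = 45.1/4.3712 = 10.318 mm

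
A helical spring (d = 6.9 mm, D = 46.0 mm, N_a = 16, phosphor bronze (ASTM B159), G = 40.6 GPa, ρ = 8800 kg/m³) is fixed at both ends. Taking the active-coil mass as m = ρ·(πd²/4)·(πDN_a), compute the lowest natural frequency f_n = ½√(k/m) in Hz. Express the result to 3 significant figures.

49.3 Hz

k = Gd⁴/(8D³N_a) = (40.6×10³)(6.9⁴)/(8·46.0³·16) = 7.3865 N/mm = 7386.5 N/m
Wire length L = πDN_a = π·46.0·16 = 2312.2 mm
m = ρ·(πd²/4)·L = 8800 × 37.393×10⁻⁶ m² × 2.3122 m = 0.76085 kg
f_n = ½√(k/m) = 0.5·√(7386.5/0.76085) = 0.5·√(9708.2) = 49.265 Hz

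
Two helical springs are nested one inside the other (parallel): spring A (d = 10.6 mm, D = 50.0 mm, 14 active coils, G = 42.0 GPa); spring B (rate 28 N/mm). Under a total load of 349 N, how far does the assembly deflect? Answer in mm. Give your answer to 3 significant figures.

k_A = Gd⁴/(8D³N_a) = (42.0×10³)(10.6⁴)/(8·50.0³·14) = 37.874 N/mm
Parallel: k_eq = 37.874 + 28 = 65.874 N/mm
δ = F/k_eq = 349/65.874 = 5.298 mm

5.30 mm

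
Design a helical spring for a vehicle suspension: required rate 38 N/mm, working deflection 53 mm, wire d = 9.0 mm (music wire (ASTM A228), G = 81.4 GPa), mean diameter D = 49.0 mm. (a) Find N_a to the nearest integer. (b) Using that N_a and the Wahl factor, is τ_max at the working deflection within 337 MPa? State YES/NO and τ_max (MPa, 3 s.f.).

N_a = Gd⁴/(8D³k) = (81.4×10³)(9.0⁴)/(8·49.0³·38) = 14.93 → N_a = 15
Actual rate k = Gd⁴/(8D³·15) = 37.829 N/mm
Working load F = kδ = 37.829·53 = 2004.9 N
C = 49.0/9.0 = 5.4444; K_W = (4C−1)/(4C−4)+0.615/C = 1.2817
τ_max = K_W·8FD/(πd³) = 1.2817·343.17 = 439.84 MPa
τ_max > 337 MPa → exceeds allowable

(a) 15 coils; (b) NO, τ_max = 440 MPa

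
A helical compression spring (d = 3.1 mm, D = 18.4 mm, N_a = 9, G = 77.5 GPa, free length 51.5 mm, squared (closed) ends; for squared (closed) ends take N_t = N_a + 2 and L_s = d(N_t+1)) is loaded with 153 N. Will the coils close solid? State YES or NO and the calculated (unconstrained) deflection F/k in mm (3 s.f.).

k = Gd⁴/(8D³N_a) = (77.5×10³)(3.1⁴)/(8·18.4³·9) = 15.957 N/mm
N_t = 11; L_s = 3.1·12 = 37.2 mm; δ_solid = L₀ − L_s = 51.5 − 37.2 = 14.3 mm
δ = F/k = 153/15.957 = 9.588 mm
δ < δ_solid → spring does not go solid

NO, δ = 9.59 mm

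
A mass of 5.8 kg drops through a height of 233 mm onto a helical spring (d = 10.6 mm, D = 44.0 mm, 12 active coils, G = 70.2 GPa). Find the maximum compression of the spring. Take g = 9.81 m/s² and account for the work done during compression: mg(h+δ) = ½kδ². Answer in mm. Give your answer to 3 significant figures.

16.2 mm

k = Gd⁴/(8D³N_a) = (70.2×10³)(10.6⁴)/(8·44.0³·12) = 108.38 N/mm
W = mg = 5.8 × 9.81 = 56.898 N
½kδ² − Wδ − Wh = 0 → δ = (W + √(W² + 2kWh))/k
δ = (56.898 + √(3237.4 + 2.87352e+06))/108.38 = (56.898 + 1696.1)/108.38 = 16.175 mm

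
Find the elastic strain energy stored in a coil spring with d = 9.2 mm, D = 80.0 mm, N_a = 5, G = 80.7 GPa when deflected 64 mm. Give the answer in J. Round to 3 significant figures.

k = Gd⁴/(8D³N_a) = (80.7×10³)(9.2⁴)/(8·80.0³·5) = 28.229 N/mm
U = ½kδ² = 0.5 × 28.229 × 64² = 57813 N·mm = 57.813 J

57.8 J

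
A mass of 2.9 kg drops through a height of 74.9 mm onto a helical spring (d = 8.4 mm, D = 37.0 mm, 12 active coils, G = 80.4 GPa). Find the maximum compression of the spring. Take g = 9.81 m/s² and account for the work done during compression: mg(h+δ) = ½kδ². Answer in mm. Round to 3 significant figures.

7.55 mm

k = Gd⁴/(8D³N_a) = (80.4×10³)(8.4⁴)/(8·37.0³·12) = 82.318 N/mm
W = mg = 2.9 × 9.81 = 28.449 N
½kδ² − Wδ − Wh = 0 → δ = (W + √(W² + 2kWh))/k
δ = (28.449 + √(809.35 + 350813))/82.318 = (28.449 + 592.98)/82.318 = 7.5491 mm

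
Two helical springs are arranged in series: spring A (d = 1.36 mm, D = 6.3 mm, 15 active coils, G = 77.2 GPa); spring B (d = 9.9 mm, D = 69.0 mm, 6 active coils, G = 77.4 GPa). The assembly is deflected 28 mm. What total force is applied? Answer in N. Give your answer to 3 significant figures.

208 N

k_A = Gd⁴/(8D³N_a) = (77.2×10³)(1.36⁴)/(8·6.3³·15) = 8.8018 N/mm
k_B = Gd⁴/(8D³N_a) = (77.4×10³)(9.9⁴)/(8·69.0³·6) = 47.151 N/mm
Series: 1/k_eq = 1/8.8018 + 1/47.151 = 0.13482; k_eq = 7.4172 N/mm
F = k_eq·δ = 7.4172·28 = 207.68 N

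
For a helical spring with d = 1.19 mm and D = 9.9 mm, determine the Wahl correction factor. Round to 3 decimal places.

C = D/d = 9.9/1.19 = 8.3193
K_W = (4C−1)/(4C−4) + 0.615/C = 32.277/29.277 + 0.0739 = 1.1764

1.176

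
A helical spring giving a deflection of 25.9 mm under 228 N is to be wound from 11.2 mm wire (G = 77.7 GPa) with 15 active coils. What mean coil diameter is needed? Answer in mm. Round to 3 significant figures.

105 mm

Required rate k = F/δ = 228/25.9 = 8.8031 N/mm
D = (Gd⁴/(8N_a·k))^(1/3) = (77.7×10³·11.2⁴/(8·15·8.8031))^(1/3)
  = (1.15738e+06)^(1/3) = 104.9927 mm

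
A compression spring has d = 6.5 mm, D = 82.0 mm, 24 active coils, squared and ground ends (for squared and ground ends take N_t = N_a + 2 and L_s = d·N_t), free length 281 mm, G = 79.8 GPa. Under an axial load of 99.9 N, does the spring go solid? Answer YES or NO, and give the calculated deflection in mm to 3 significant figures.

k = Gd⁴/(8D³N_a) = (79.8×10³)(6.5⁴)/(8·82.0³·24) = 1.3456 N/mm
N_t = 26; L_s = 6.5·26 = 169 mm; δ_solid = L₀ − L_s = 281 − 169 = 112 mm
δ = F/k = 99.9/1.3456 = 74.242 mm
δ < δ_solid → spring does not go solid

NO, δ = 74.2 mm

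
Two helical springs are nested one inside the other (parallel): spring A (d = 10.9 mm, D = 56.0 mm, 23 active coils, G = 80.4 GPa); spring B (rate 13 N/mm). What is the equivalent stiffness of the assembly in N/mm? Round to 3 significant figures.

48.1 N/mm

k_A = Gd⁴/(8D³N_a) = (80.4×10³)(10.9⁴)/(8·56.0³·23) = 35.122 N/mm
Parallel: k_eq = 35.122 + 13 = 48.122 N/mm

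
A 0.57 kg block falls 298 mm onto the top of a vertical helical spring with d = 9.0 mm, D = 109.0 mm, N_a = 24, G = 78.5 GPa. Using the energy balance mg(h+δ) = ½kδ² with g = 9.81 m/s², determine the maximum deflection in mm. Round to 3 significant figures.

42.9 mm

k = Gd⁴/(8D³N_a) = (78.5×10³)(9.0⁴)/(8·109.0³·24) = 2.0714 N/mm
W = mg = 0.57 × 9.81 = 5.5917 N
½kδ² − Wδ − Wh = 0 → δ = (W + √(W² + 2kWh))/k
δ = (5.5917 + √(31.267 + 6903.18))/2.0714 = (5.5917 + 83.273)/2.0714 = 42.901 mm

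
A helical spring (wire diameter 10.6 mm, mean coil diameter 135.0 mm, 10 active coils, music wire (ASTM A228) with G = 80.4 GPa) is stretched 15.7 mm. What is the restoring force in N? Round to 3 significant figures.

81.0 N

k = Gd⁴/(8D³N_a) = (80.4×10³)(10.6⁴)/(8·135.0³·10) = 5.1569 N/mm
F = k·δ = 5.1569 × 15.7 = 80.963 N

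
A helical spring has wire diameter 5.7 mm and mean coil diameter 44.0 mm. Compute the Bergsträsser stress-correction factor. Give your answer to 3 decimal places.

C = D/d = 44.0/5.7 = 7.7193
K_B = (4C+2)/(4C−3) = 32.877/27.877 = 1.1794

1.179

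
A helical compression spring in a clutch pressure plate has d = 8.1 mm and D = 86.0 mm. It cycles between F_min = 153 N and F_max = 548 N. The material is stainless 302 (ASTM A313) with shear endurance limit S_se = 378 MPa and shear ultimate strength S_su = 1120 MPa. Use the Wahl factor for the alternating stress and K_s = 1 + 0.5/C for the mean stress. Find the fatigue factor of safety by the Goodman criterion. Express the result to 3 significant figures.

C = D/d = 86.0/8.1 = 10.6173; K_W = (4C−1)/(4C−4)+0.615/C = 1.1359; K_s = 1+0.5/C = 1.0471
F_a = (F_max−F_min)/2 = 197.5 N; F_m = (F_max+F_min)/2 = 350.5 N
τ_a = K_W·8F_aD/(πd³) = 1.1359 × 81.386 = 92.447 MPa
τ_m = K_s·8F_mD/(πd³) = 1.0471 × 144.43 = 151.24 MPa
Goodman: 1/n_f = τ_a/S_se + τ_m/S_su = 92.447/378 + 151.24/1120 = 0.24457 + 0.13503 = 0.3796
n_f = 1/0.3796 = 2.634

2.63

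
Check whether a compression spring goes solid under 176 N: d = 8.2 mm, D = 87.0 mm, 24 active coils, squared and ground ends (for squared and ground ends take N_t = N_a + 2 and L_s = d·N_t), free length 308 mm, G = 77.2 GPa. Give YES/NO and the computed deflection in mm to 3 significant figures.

k = Gd⁴/(8D³N_a) = (77.2×10³)(8.2⁴)/(8·87.0³·24) = 2.7607 N/mm
N_t = 26; L_s = 8.2·26 = 213.2 mm; δ_solid = L₀ − L_s = 308 − 213.2 = 94.8 mm
δ = F/k = 176/2.7607 = 63.753 mm
δ < δ_solid → spring does not go solid

NO, δ = 63.8 mm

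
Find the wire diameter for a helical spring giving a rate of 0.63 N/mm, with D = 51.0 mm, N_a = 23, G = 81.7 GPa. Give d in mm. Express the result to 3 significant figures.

d = (8D³N_a·k / G)^(1/4) = (8·51.0³·23·0.63 / (81.7×10³))^0.25
  = (188.21)^0.25 = 3.7039 mm

3.70 mm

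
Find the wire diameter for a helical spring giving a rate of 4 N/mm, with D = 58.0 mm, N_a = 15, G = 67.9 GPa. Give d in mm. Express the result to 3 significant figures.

d = (8D³N_a·k / G)^(1/4) = (8·58.0³·15·4 / (67.9×10³))^0.25
  = (1379.3)^0.25 = 6.0942 mm

6.09 mm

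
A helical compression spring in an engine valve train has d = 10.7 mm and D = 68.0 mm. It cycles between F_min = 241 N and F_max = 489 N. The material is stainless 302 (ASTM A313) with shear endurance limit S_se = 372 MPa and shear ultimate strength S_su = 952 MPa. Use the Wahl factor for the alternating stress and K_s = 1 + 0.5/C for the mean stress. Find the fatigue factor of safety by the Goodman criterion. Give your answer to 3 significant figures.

8.57

C = D/d = 68.0/10.7 = 6.3551; K_W = (4C−1)/(4C−4)+0.615/C = 1.2368; K_s = 1+0.5/C = 1.0787
F_a = (F_max−F_min)/2 = 124 N; F_m = (F_max+F_min)/2 = 365 N
τ_a = K_W·8F_aD/(πd³) = 1.2368 × 17.527 = 21.678 MPa
τ_m = K_s·8F_mD/(πd³) = 1.0787 × 51.593 = 55.652 MPa
Goodman: 1/n_f = τ_a/S_se + τ_m/S_su = 21.678/372 + 55.652/952 = 0.05828 + 0.05846 = 0.11673
n_f = 1/0.11673 = 8.567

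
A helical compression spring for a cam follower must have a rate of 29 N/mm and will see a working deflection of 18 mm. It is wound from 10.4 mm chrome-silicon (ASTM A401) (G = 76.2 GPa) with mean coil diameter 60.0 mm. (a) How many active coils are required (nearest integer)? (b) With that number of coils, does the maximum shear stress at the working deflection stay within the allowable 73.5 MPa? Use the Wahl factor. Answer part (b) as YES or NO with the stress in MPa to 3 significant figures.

N_a = Gd⁴/(8D³k) = (76.2×10³)(10.4⁴)/(8·60.0³·29) = 17.79 → N_a = 18
Actual rate k = Gd⁴/(8D³·18) = 28.66 N/mm
Working load F = kδ = 28.66·18 = 515.88 N
C = 60.0/10.4 = 5.7692; K_W = (4C−1)/(4C−4)+0.615/C = 1.2639
τ_max = K_W·8FD/(πd³) = 1.2639·70.071 = 88.559 MPa
τ_max > 73.5 MPa → exceeds allowable

(a) 18 coils; (b) NO, τ_max = 88.6 MPa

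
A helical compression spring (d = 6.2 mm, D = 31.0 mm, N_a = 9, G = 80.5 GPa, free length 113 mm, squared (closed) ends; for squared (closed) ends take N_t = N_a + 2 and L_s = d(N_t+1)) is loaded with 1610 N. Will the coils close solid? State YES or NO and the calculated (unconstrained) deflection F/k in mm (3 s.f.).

k = Gd⁴/(8D³N_a) = (80.5×10³)(6.2⁴)/(8·31.0³·9) = 55.456 N/mm
N_t = 11; L_s = 6.2·12 = 74.4 mm; δ_solid = L₀ − L_s = 113 − 74.4 = 38.6 mm
δ = F/k = 1610/55.456 = 29.032 mm
δ < δ_solid → spring does not go solid

NO, δ = 29.0 mm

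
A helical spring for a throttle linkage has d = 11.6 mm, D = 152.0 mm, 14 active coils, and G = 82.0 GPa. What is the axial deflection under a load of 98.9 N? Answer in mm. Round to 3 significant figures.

26.2 mm

k = Gd⁴/(8D³N_a) = (82.0×10³)(11.6⁴)/(8·152.0³·14) = 3.7748 N/mm
δ = F/k = 98.9 / 3.7748 = 26.2 mm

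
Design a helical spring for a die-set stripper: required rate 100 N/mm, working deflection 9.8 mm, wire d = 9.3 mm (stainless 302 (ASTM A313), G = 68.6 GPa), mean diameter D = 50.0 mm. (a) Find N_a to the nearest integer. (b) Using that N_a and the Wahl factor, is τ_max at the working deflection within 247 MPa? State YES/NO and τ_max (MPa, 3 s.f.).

(a) 5 coils; (b) YES, τ_max = 205 MPa

N_a = Gd⁴/(8D³k) = (68.6×10³)(9.3⁴)/(8·50.0³·100) = 5.132 → N_a = 5
Actual rate k = Gd⁴/(8D³·5) = 102.63 N/mm
Working load F = kδ = 102.63·9.8 = 1005.8 N
C = 50.0/9.3 = 5.3763; K_W = (4C−1)/(4C−4)+0.615/C = 1.2858
τ_max = K_W·8FD/(πd³) = 1.2858·159.21 = 204.71 MPa
τ_max ≤ 247 MPa → acceptable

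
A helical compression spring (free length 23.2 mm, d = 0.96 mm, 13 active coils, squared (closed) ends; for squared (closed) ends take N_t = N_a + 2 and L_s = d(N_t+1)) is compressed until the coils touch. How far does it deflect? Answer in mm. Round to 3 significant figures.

7.84 mm

N_t = 15; L_s = 0.96·16 = 15.36 mm
δ_solid = L₀ − L_s = 23.2 − 15.36 = 7.84 mm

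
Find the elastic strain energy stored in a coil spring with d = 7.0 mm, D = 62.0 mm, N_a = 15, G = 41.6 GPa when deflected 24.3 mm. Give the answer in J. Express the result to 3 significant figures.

1.03 J

k = Gd⁴/(8D³N_a) = (41.6×10³)(7.0⁴)/(8·62.0³·15) = 3.4924 N/mm
U = ½kδ² = 0.5 × 3.4924 × 24.3² = 1031.1 N·mm = 1.0311 J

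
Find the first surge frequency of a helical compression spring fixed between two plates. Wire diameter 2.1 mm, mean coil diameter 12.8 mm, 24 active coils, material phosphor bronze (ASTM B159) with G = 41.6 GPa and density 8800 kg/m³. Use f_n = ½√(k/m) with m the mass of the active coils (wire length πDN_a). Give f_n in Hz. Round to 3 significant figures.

131 Hz

k = Gd⁴/(8D³N_a) = (41.6×10³)(2.1⁴)/(8·12.8³·24) = 2.0093 N/mm = 2009.3 N/m
Wire length L = πDN_a = π·12.8·24 = 965.1 mm
m = ρ·(πd²/4)·L = 8800 × 3.4636×10⁻⁶ m² × 0.9651 m = 0.029416 kg
f_n = ½√(k/m) = 0.5·√(2009.3/0.029416) = 0.5·√(68306) = 130.68 Hz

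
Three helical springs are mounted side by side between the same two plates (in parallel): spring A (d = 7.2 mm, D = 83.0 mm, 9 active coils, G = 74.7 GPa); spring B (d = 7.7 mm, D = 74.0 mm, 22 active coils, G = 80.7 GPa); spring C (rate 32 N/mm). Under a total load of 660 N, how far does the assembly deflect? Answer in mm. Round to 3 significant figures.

k_A = Gd⁴/(8D³N_a) = (74.7×10³)(7.2⁴)/(8·83.0³·9) = 4.8762 N/mm
k_B = Gd⁴/(8D³N_a) = (80.7×10³)(7.7⁴)/(8·74.0³·22) = 3.9777 N/mm
Parallel: k_eq = 4.8762 + 3.9777 + 32 = 40.854 N/mm
δ = F/k_eq = 660/40.854 = 16.155 mm

16.2 mm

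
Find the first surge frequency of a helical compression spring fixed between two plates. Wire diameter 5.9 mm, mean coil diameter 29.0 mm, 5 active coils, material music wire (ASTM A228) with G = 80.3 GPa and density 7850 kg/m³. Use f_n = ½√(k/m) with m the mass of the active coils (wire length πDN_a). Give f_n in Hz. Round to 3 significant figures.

505 Hz

k = Gd⁴/(8D³N_a) = (80.3×10³)(5.9⁴)/(8·29.0³·5) = 99.74 N/mm = 99740 N/m
Wire length L = πDN_a = π·29.0·5 = 455.53 mm
m = ρ·(πd²/4)·L = 7850 × 27.34×10⁻⁶ m² × 0.45553 m = 0.097765 kg
f_n = ½√(k/m) = 0.5·√(99740/0.097765) = 0.5·√(1.0202e+06) = 505.03 Hz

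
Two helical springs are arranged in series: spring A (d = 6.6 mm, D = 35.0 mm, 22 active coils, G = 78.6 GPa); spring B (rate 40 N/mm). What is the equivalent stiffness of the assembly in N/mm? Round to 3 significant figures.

k_A = Gd⁴/(8D³N_a) = (78.6×10³)(6.6⁴)/(8·35.0³·22) = 19.764 N/mm
Series: 1/k_eq = 1/19.764 + 1/40 = 0.075596; k_eq = 13.228 N/mm

13.2 N/mm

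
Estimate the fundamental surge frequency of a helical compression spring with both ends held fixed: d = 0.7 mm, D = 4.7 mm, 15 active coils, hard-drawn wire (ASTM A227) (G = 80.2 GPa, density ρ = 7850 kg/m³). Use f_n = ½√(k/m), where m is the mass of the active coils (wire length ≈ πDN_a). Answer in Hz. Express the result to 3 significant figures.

760 Hz

k = Gd⁴/(8D³N_a) = (80.2×10³)(0.7⁴)/(8·4.7³·15) = 1.5456 N/mm = 1545.6 N/m
Wire length L = πDN_a = π·4.7·15 = 221.48 mm
m = ρ·(πd²/4)·L = 7850 × 0.38485×10⁻⁶ m² × 0.22148 m = 0.00066911 kg
f_n = ½√(k/m) = 0.5·√(1545.6/0.00066911) = 0.5·√(2.3099e+06) = 759.92 Hz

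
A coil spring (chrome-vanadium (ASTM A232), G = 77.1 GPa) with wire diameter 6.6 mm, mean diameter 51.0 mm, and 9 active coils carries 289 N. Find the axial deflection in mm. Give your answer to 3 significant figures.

k = Gd⁴/(8D³N_a) = (77.1×10³)(6.6⁴)/(8·51.0³·9) = 15.317 N/mm
δ = F/k = 289 / 15.317 = 18.867 mm

18.9 mm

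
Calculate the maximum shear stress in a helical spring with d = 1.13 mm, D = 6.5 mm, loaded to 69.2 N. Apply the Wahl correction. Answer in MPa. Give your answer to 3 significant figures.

1000 MPa

Spring index C = D/d = 6.5/1.13 = 5.7522
K_W = (4C−1)/(4C−4) + 0.615/C = 22.009/19.009 + 0.1069 = 1.2647
τ₀ = 8FD/(πd³) = 8·69.2·6.5/(π·1.13³) = 3598.4/4.533 = 793.82 MPa
τ_max = K·τ₀ = 1.2647 × 793.82 = 1004 MPa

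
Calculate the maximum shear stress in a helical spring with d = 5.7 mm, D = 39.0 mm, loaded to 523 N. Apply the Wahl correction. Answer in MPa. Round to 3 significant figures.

Spring index C = D/d = 39.0/5.7 = 6.8421
K_W = (4C−1)/(4C−4) + 0.615/C = 26.368/23.368 + 0.0899 = 1.2183
τ₀ = 8FD/(πd³) = 8·523·39.0/(π·5.7³) = 163176/581.8 = 280.47 MPa
τ_max = K·τ₀ = 1.2183 × 280.47 = 341.68 MPa

342 MPa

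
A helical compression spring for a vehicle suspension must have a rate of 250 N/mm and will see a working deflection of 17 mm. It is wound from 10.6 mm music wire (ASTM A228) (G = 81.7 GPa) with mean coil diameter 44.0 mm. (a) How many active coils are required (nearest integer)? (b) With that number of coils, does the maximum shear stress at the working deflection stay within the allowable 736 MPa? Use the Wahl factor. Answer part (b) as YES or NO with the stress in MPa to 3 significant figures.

(a) 6 coils; (b) YES, τ_max = 559 MPa

N_a = Gd⁴/(8D³k) = (81.7×10³)(10.6⁴)/(8·44.0³·250) = 6.054 → N_a = 6
Actual rate k = Gd⁴/(8D³·6) = 252.26 N/mm
Working load F = kδ = 252.26·17 = 4288.4 N
C = 44.0/10.6 = 4.1509; K_W = (4C−1)/(4C−4)+0.615/C = 1.3862
τ_max = K_W·8FD/(πd³) = 1.3862·403.43 = 559.23 MPa
τ_max ≤ 736 MPa → acceptable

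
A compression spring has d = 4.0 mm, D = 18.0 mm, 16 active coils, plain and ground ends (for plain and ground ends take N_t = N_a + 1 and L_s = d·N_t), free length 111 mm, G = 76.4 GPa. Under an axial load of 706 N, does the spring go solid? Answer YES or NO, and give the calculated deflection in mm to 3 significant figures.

k = Gd⁴/(8D³N_a) = (76.4×10³)(4.0⁴)/(8·18.0³·16) = 26.2 N/mm
N_t = 17; L_s = 4.0·17 = 68 mm; δ_solid = L₀ − L_s = 111 − 68 = 43 mm
δ = F/k = 706/26.2 = 26.946 mm
δ < δ_solid → spring does not go solid

NO, δ = 26.9 mm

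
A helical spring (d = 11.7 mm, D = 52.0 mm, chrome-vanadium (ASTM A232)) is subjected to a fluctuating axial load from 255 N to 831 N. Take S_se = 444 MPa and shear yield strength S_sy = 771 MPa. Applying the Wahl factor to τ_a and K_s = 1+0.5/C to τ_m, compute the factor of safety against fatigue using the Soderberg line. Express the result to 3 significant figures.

C = D/d = 52.0/11.7 = 4.4444; K_W = (4C−1)/(4C−4)+0.615/C = 1.3561; K_s = 1+0.5/C = 1.1125
F_a = (F_max−F_min)/2 = 288 N; F_m = (F_max+F_min)/2 = 543 N
τ_a = K_W·8F_aD/(πd³) = 1.3561 × 23.811 = 32.291 MPa
τ_m = K_s·8F_mD/(πd³) = 1.1125 × 44.894 = 49.944 MPa
Soderberg: 1/n_f = τ_a/S_se + τ_m/S_sy = 32.291/444 + 49.944/771 = 0.07273 + 0.06478 = 0.13751
n_f = 1/0.13751 = 7.272

7.27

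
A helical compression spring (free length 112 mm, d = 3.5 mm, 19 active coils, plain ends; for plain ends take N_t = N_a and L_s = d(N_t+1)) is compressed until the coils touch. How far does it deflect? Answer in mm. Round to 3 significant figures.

42.0 mm

N_t = 19; L_s = 3.5·20 = 70 mm
δ_solid = L₀ − L_s = 112 − 70 = 42 mm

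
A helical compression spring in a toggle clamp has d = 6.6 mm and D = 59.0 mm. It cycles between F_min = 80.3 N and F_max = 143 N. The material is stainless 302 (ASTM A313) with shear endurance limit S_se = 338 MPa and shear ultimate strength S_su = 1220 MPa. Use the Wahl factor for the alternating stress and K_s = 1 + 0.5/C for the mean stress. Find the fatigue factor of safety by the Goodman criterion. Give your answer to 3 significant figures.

9.36

C = D/d = 59.0/6.6 = 8.9394; K_W = (4C−1)/(4C−4)+0.615/C = 1.1633; K_s = 1+0.5/C = 1.0559
F_a = (F_max−F_min)/2 = 31.35 N; F_m = (F_max+F_min)/2 = 111.65 N
τ_a = K_W·8F_aD/(πd³) = 1.1633 × 16.383 = 19.058 MPa
τ_m = K_s·8F_mD/(πd³) = 1.0559 × 58.347 = 61.611 MPa
Goodman: 1/n_f = τ_a/S_se + τ_m/S_su = 19.058/338 + 61.611/1220 = 0.05638 + 0.05050 = 0.10688
n_f = 1/0.10688 = 9.356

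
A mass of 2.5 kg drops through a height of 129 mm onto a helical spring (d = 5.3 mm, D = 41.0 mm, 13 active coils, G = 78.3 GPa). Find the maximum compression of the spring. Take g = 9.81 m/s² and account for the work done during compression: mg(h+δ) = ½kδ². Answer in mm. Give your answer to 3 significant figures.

30.1 mm

k = Gd⁴/(8D³N_a) = (78.3×10³)(5.3⁴)/(8·41.0³·13) = 8.6195 N/mm
W = mg = 2.5 × 9.81 = 24.525 N
½kδ² − Wδ − Wh = 0 → δ = (W + √(W² + 2kWh))/k
δ = (24.525 + √(601.48 + 54539.2))/8.6195 = (24.525 + 234.82)/8.6195 = 30.088 mm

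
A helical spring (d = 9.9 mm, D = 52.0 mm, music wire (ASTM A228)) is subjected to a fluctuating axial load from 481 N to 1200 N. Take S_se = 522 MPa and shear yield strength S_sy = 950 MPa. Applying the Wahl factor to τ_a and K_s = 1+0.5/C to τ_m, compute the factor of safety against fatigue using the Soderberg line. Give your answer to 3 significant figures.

3.94

C = D/d = 52.0/9.9 = 5.2525; K_W = (4C−1)/(4C−4)+0.615/C = 1.2935; K_s = 1+0.5/C = 1.0952
F_a = (F_max−F_min)/2 = 359.5 N; F_m = (F_max+F_min)/2 = 840.5 N
τ_a = K_W·8F_aD/(πd³) = 1.2935 × 49.061 = 63.458 MPa
τ_m = K_s·8F_mD/(πd³) = 1.0952 × 114.7 = 125.62 MPa
Soderberg: 1/n_f = τ_a/S_se + τ_m/S_sy = 63.458/522 + 125.62/950 = 0.12157 + 0.13223 = 0.2538
n_f = 1/0.2538 = 3.94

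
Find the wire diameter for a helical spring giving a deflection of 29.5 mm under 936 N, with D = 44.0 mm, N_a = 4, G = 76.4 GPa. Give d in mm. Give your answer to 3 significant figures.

5.80 mm

Required rate k = F/δ = 936/29.5 = 31.729 N/mm
d = (8D³N_a·k / G)^(1/4) = (8·44.0³·4·31.729 / (76.4×10³))^0.25
  = (1132.1)^0.25 = 5.8005 mm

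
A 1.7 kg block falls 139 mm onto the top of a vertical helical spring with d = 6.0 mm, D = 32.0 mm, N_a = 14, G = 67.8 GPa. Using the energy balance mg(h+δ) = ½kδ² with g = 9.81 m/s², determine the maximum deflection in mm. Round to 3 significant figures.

14.6 mm

k = Gd⁴/(8D³N_a) = (67.8×10³)(6.0⁴)/(8·32.0³·14) = 23.942 N/mm
W = mg = 1.7 × 9.81 = 16.677 N
½kδ² − Wδ − Wh = 0 → δ = (W + √(W² + 2kWh))/k
δ = (16.677 + √(278.12 + 111002))/23.942 = (16.677 + 333.59)/23.942 = 14.629 mm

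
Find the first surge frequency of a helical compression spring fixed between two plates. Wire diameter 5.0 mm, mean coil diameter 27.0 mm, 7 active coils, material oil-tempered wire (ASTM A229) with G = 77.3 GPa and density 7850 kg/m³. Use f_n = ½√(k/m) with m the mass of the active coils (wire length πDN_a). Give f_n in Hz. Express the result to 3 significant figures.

k = Gd⁴/(8D³N_a) = (77.3×10³)(5.0⁴)/(8·27.0³·7) = 43.831 N/mm = 43831 N/m
Wire length L = πDN_a = π·27.0·7 = 593.76 mm
m = ρ·(πd²/4)·L = 7850 × 19.635×10⁻⁶ m² × 0.59376 m = 0.091519 kg
f_n = ½√(k/m) = 0.5·√(43831/0.091519) = 0.5·√(4.7893e+05) = 346.02 Hz

346 Hz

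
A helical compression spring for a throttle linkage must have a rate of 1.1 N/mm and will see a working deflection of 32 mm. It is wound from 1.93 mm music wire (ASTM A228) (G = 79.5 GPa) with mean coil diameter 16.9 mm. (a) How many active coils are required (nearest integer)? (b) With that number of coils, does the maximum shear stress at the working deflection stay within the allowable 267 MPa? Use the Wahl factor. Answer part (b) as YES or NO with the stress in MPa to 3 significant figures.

N_a = Gd⁴/(8D³k) = (79.5×10³)(1.93⁴)/(8·16.9³·1.1) = 25.97 → N_a = 26
Actual rate k = Gd⁴/(8D³·26) = 1.0987 N/mm
Working load F = kδ = 1.0987·32 = 35.158 N
C = 16.9/1.93 = 8.7565; K_W = (4C−1)/(4C−4)+0.615/C = 1.1669
τ_max = K_W·8FD/(πd³) = 1.1669·210.46 = 245.6 MPa
τ_max ≤ 267 MPa → acceptable

(a) 26 coils; (b) YES, τ_max = 246 MPa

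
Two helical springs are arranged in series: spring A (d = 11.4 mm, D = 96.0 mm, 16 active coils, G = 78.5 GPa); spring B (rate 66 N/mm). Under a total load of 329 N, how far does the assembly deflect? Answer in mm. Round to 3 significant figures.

33.1 mm

k_A = Gd⁴/(8D³N_a) = (78.5×10³)(11.4⁴)/(8·96.0³·16) = 11.708 N/mm
Series: 1/k_eq = 1/11.708 + 1/66 = 0.10057; k_eq = 9.9437 N/mm
δ = F/k_eq = 329/9.9437 = 33.086 mm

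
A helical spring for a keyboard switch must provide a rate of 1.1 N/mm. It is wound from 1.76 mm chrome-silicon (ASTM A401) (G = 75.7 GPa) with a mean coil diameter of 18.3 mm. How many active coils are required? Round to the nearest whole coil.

N_a = Gd⁴/(8D³k) = (75.7×10³ × 1.76⁴)/(8 × 18.3³ × 1.1)
    = 726351 / 53930.7 = 13.47 → 13 coils

13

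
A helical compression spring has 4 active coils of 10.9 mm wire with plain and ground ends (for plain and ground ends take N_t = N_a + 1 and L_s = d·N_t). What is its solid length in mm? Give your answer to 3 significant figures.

54.5 mm

plain and ground ends: N_t = N_a + 1 = 4 + 1 = 5
L_s = d·N_t = 10.9 × 5 = 54.5 mm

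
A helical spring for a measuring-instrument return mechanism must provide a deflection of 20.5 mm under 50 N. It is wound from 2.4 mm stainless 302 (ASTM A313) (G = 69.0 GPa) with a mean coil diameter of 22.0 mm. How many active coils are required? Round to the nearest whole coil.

Required rate k = F/δ = 50/20.5 = 2.439 N/mm
N_a = Gd⁴/(8D³k) = (69.0×10³ × 2.4⁴)/(8 × 22.0³ × 2.439)
    = 2.28925e+06 / 207766 = 11.02 → 11 coils

11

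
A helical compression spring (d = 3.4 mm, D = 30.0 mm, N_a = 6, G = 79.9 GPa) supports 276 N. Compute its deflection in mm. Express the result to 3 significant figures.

33.5 mm

k = Gd⁴/(8D³N_a) = (79.9×10³)(3.4⁴)/(8·30.0³·6) = 8.2387 N/mm
δ = F/k = 276 / 8.2387 = 33.501 mm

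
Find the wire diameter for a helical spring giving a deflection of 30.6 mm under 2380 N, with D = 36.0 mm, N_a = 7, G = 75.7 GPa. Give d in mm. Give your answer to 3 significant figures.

7.20 mm

Required rate k = F/δ = 2380/30.6 = 77.778 N/mm
d = (8D³N_a·k / G)^(1/4) = (8·36.0³·7·77.778 / (75.7×10³))^0.25
  = (2684.4)^0.25 = 7.1980 mm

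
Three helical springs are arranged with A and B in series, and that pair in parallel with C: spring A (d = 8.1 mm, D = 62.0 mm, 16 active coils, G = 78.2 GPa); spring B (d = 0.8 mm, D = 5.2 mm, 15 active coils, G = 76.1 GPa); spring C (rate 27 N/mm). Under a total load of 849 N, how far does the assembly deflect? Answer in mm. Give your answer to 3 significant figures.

k_A = Gd⁴/(8D³N_a) = (78.2×10³)(8.1⁴)/(8·62.0³·16) = 11.035 N/mm
k_B = Gd⁴/(8D³N_a) = (76.1×10³)(0.8⁴)/(8·5.2³·15) = 1.8474 N/mm
Springs A,B series: k_AB = 1/(1/11.035+1/1.8474) = 1.5824 N/mm; parallel with C: k_eq = 1.5824+27 = 28.582 N/mm
δ = F/k_eq = 849/28.582 = 29.704 mm

29.7 mm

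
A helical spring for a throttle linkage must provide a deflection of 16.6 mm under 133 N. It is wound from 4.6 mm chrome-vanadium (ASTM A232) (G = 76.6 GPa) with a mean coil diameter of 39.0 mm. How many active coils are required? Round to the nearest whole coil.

Required rate k = F/δ = 133/16.6 = 8.012 N/mm
N_a = Gd⁴/(8D³k) = (76.6×10³ × 4.6⁴)/(8 × 39.0³ × 8.012)
    = 3.42973e+07 / 3.80213e+06 = 9.021 → 9 coils

9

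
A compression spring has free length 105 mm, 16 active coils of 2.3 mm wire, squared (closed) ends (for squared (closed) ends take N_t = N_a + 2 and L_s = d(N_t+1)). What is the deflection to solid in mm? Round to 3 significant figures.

N_t = 18; L_s = 2.3·19 = 43.7 mm
δ_solid = L₀ − L_s = 105 − 43.7 = 61.3 mm

61.3 mm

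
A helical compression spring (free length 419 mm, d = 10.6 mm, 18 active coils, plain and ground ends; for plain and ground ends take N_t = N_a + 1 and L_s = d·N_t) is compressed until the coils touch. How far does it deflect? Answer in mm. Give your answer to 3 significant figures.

N_t = 19; L_s = 10.6·19 = 201.4 mm
δ_solid = L₀ − L_s = 419 − 201.4 = 217.6 mm

218 mm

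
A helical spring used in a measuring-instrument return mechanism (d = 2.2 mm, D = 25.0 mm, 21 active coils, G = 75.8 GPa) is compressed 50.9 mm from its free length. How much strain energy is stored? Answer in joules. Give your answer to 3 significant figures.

0.876 J

k = Gd⁴/(8D³N_a) = (75.8×10³)(2.2⁴)/(8·25.0³·21) = 0.67644 N/mm
U = ½kδ² = 0.5 × 0.67644 × 50.9² = 876.27 N·mm = 0.87627 J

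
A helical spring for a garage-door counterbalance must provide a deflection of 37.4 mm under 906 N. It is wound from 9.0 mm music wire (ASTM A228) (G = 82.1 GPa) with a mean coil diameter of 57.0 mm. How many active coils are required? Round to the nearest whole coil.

15

Required rate k = F/δ = 906/37.4 = 24.225 N/mm
N_a = Gd⁴/(8D³k) = (82.1×10³ × 9.0⁴)/(8 × 57.0³ × 24.225)
    = 5.38658e+08 / 3.58898e+07 = 15.01 → 15 coils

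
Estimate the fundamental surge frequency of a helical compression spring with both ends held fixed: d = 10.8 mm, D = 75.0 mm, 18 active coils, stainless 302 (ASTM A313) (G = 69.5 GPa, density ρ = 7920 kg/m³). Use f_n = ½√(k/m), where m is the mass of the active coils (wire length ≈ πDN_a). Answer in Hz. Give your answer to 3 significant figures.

k = Gd⁴/(8D³N_a) = (69.5×10³)(10.8⁴)/(8·75.0³·18) = 15.564 N/mm = 15564 N/m
Wire length L = πDN_a = π·75.0·18 = 4241.2 mm
m = ρ·(πd²/4)·L = 7920 × 91.609×10⁻⁶ m² × 4.2412 m = 3.0771 kg
f_n = ½√(k/m) = 0.5·√(15564/3.0771) = 0.5·√(5058.1) = 35.56 Hz

35.6 Hz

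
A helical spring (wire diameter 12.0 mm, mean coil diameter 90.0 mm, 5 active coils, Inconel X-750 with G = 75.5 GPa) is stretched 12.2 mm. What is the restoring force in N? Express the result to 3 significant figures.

k = Gd⁴/(8D³N_a) = (75.5×10³)(12.0⁴)/(8·90.0³·5) = 53.689 N/mm
F = k·δ = 53.689 × 12.2 = 655 N

655 N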